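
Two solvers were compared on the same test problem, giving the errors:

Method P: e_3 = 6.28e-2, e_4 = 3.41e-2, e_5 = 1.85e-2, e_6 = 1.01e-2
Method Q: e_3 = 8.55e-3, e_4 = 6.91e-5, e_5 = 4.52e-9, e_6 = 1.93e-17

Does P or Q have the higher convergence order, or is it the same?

Q

Method P: p ≈ ln(1.01e-2/1.85e-2)/ln(1.85e-2/3.41e-2) ≈ 0.99.
Method Q: p ≈ ln(1.93e-17/4.52e-9)/ln(4.52e-9/6.91e-5) ≈ 2.00.
Method Q has the higher order (≈2.0 vs ≈1.0).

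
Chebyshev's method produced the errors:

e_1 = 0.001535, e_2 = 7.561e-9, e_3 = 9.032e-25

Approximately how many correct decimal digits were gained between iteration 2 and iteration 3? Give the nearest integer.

16

Digits gained ≈ log₁₀(e_2/e_3) = log₁₀(7.561e-9/9.032e-25) = log₁₀(8.37135e+15) ≈ 15.923.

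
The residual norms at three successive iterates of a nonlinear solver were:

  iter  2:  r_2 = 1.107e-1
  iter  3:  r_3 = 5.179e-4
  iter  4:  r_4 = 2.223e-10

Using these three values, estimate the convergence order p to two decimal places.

p ≈ ln(r_4/r_3) / ln(r_3/r_2)
  = ln(2.223e-10/5.179e-4) / ln(5.179e-4/1.107e-1)
  = ln(4.29233e-07) / ln(0.00467841)
  = -14.66127 / -5.36480 ≈ 2.73286

2.73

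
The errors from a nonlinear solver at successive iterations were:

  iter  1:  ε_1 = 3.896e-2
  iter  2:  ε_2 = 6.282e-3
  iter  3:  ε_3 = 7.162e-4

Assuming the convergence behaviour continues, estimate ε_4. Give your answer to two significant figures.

First estimate the order: p ≈ ln(ε_3/ε_2) / ln(ε_2/ε_1) = ln(7.162e-4/6.282e-3)/ln(6.282e-3/3.896e-2) = ln(0.114008)/ln(0.161242) ≈ 1.1900.
Then ε_4 ≈ ε_3·(ε_3/ε_2)^p = 7.162e-4·(0.114008)^1.1900 = 7.162e-4·0.0754663 ≈ 5.405e-05.

5.4e-5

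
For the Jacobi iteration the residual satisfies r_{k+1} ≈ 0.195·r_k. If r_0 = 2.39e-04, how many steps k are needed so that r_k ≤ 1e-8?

After k steps, r_k ≈ 2.39e-04·0.195^k.
Need 0.195^k ≤ 1e-8/2.39e-04 = 4.1841e-05.
k ≥ ln(4.1841e-05)/ln(0.195) = -10.0816/-1.63476 = 6.167.
Smallest integer k = 7.

7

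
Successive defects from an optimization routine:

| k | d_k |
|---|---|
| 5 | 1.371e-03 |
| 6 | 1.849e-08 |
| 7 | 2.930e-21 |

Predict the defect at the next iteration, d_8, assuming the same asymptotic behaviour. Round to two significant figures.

First estimate the order: p ≈ ln(d_7/d_6) / ln(d_6/d_5) = ln(2.930e-21/1.849e-08)/ln(1.849e-08/1.371e-03) = ln(1.58464e-13)/ln(1.34865e-05) ≈ 2.6283.
Then d_8 ≈ d_7·(d_7/d_6)^p = 2.930e-21·(1.58464e-13)^2.6283 = 2.930e-21·2.27813e-34 ≈ 6.675e-55.

6.7e-55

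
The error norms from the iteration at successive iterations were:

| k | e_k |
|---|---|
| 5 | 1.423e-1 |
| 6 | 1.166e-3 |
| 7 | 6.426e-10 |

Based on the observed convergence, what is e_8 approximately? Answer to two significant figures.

First estimate the order: p ≈ ln(e_7/e_6) / ln(e_6/e_5) = ln(6.426e-10/1.166e-3)/ln(1.166e-3/1.423e-1) = ln(5.51115e-07)/ln(0.00819396) ≈ 2.9996.
Then e_8 ≈ e_7·(e_7/e_6)^p = 6.426e-10·(5.51115e-07)^2.9996 = 6.426e-10·1.68357e-19 ≈ 1.082e-28.

1.1e-28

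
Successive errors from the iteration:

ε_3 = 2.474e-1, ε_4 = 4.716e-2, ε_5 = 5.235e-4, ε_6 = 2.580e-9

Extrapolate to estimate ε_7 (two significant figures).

First estimate the order: p ≈ ln(ε_6/ε_5) / ln(ε_5/ε_4) = ln(2.580e-9/5.235e-4)/ln(5.235e-4/4.716e-2) = ln(4.92837e-06)/ln(0.0111005) ≈ 2.7152.
Then ε_7 ≈ ε_6·(ε_6/ε_5)^p = 2.580e-9·(4.92837e-06)^2.7152 = 2.580e-9·3.88712e-15 ≈ 1.003e-23.

1.0e-23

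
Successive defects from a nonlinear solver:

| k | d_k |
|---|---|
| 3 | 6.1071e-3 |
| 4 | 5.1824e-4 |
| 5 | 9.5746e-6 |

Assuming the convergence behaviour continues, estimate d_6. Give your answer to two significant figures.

1.5e-8

First estimate the order: p ≈ ln(d_5/d_4) / ln(d_4/d_3) = ln(9.5746e-6/5.1824e-4)/ln(5.1824e-4/6.1071e-3) = ln(0.0184752)/ln(0.0848586) ≈ 1.6180.
Then d_6 ≈ d_5·(d_5/d_4)^p = 9.5746e-6·(0.0184752)^1.6180 = 9.5746e-6·0.00156798 ≈ 1.501e-08.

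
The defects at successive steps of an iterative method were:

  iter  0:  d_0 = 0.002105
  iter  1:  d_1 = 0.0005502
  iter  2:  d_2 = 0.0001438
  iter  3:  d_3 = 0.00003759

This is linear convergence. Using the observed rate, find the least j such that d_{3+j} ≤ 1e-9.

8

Rate ρ ≈ d_3/d_2 = 0.00003759/0.0001438 = 0.2614.
After j more steps, d_{3+j} ≈ 0.00003759·ρ^j; need ρ^j ≤ 1e-9/0.00003759 = 2.66028e-05.
j ≥ ln(2.66028e-05)/ln(0.2614) = -10.5345/-1.34170 = 7.852.
So 8 more iterations are needed.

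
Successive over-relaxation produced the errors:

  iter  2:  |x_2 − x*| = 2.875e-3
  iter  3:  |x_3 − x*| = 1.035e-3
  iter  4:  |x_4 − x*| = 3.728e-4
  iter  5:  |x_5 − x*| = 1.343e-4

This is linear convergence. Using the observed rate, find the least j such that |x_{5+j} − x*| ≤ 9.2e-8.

8

Rate ρ ≈ |x_5 − x*|/|x_4 − x*| = 1.343e-4/3.728e-4 = 0.3602.
After j more steps, |x_{5+j} − x*| ≈ 1.343e-4·ρ^j; need ρ^j ≤ 9.2e-8/1.343e-4 = 0.000685034.
j ≥ ln(0.000685034)/ln(0.3602) = -7.2860/-1.02110 = 7.135.
So 8 more iterations are needed.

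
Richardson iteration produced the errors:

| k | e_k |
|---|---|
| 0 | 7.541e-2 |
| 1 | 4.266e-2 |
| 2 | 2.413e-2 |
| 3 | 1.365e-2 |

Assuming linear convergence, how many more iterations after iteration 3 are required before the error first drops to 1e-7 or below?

Rate ρ ≈ e_3/e_2 = 1.365e-2/2.413e-2 = 0.5657.
After j more steps, e_{3+j} ≈ 1.365e-2·ρ^j; need ρ^j ≤ 1e-7/1.365e-2 = 7.32601e-06.
j ≥ ln(7.32601e-06)/ln(0.5657) = -11.8241/-0.56969 = 20.755.
So 21 more iterations are needed.

21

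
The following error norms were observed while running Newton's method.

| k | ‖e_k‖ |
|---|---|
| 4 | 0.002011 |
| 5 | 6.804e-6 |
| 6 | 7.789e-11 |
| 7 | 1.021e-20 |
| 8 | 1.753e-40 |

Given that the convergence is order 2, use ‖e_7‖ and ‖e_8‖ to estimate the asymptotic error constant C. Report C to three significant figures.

1.68

C ≈ ‖e_8‖ / ‖e_7‖^2
  = 1.753e-40 / (1.021e-20)^2
  = 1.753e-40 / 1.04244e-40 ≈ 1.6816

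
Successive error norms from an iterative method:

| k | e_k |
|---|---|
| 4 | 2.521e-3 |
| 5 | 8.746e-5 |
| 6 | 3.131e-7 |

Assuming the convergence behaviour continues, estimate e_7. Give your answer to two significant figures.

2.5e-11

First estimate the order: p ≈ ln(e_6/e_5) / ln(e_5/e_4) = ln(3.131e-7/8.746e-5)/ln(8.746e-5/2.521e-3) = ln(0.00357992)/ln(0.0346926) ≈ 1.6757.
Then e_7 ≈ e_6·(e_6/e_5)^p = 3.131e-7·(0.00357992)^1.6757 = 3.131e-7·7.96206e-05 ≈ 2.493e-11.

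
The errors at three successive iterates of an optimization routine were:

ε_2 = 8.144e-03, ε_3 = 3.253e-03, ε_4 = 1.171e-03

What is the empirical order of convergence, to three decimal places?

1.113

p ≈ ln(ε_4/ε_3) / ln(ε_3/ε_2)
  = ln(1.171e-03/3.253e-03) / ln(3.253e-03/8.144e-03)
  = ln(0.359975) / ln(0.399435)
  = -1.021721 / -0.917704 ≈ 1.113345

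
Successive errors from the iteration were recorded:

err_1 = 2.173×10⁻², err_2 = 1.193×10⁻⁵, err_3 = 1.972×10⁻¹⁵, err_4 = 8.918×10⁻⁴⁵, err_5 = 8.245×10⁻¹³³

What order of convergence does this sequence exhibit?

3

Consecutive ratios: err_5/err_4 = 8.245×10⁻¹³³/8.918×10⁻⁴⁵ = 9.24535e-89, err_4/err_3 = 8.918×10⁻⁴⁵/1.972×10⁻¹⁵ = 4.52231e-30.
p ≈ ln(9.24535e-89)/ln(4.52231e-30) = -202.7060/-67.5685 ≈ 3.00.
So the convergence is cubic (order 3).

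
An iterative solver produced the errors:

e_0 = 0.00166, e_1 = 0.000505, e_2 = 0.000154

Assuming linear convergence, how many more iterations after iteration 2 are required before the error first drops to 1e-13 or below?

18

Rate ρ ≈ e_2/e_1 = 0.000154/0.000505 = 0.3050.
After j more steps, e_{2+j} ≈ 0.000154·ρ^j; need ρ^j ≤ 1e-13/0.000154 = 6.49351e-10.
j ≥ ln(6.49351e-10)/ln(0.3050) = -21.1550/-1.18744 = 17.816.
So 18 more iterations are needed.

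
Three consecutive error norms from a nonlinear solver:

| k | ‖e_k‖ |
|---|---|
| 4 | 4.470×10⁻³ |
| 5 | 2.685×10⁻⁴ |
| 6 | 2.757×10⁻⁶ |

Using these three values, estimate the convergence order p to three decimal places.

p ≈ ln(‖e_6‖/‖e_5‖) / ln(‖e_5‖/‖e_4‖)
  = ln(2.757×10⁻⁶/2.685×10⁻⁴) / ln(2.685×10⁻⁴/4.470×10⁻³)
  = ln(0.0102682) / ln(0.0600671)
  = -4.578704 / -2.812293 ≈ 1.628103

1.628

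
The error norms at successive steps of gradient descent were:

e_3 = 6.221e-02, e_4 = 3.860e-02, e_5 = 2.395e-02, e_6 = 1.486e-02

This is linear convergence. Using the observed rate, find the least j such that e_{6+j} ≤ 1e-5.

16

Rate ρ ≈ e_6/e_5 = 1.486e-02/2.395e-02 = 0.6205.
After j more steps, e_{6+j} ≈ 1.486e-02·ρ^j; need ρ^j ≤ 1e-5/1.486e-02 = 0.000672948.
j ≥ ln(0.000672948)/ln(0.6205) = -7.3038/-0.47723 = 15.305.
So 16 more iterations are needed.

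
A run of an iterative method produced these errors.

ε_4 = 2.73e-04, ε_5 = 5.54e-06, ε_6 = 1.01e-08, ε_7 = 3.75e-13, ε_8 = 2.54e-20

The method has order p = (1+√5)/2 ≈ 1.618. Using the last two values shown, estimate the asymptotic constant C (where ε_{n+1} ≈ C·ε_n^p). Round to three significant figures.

C ≈ ε_8 / ε_7^1.618
  = 2.54e-20 / (3.75e-13)^1.618
  = 2.54e-20 / 7.84843e-21 ≈ 3.2363

3.24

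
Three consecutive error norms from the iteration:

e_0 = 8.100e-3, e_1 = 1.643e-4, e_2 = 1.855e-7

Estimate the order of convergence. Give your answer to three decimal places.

p ≈ ln(e_2/e_1) / ln(e_1/e_0)
  = ln(1.855e-7/1.643e-4) / ln(1.643e-4/8.100e-3)
  = ln(0.00112903) / ln(0.020284)
  = -6.786396 / -3.897923 ≈ 1.741029

1.741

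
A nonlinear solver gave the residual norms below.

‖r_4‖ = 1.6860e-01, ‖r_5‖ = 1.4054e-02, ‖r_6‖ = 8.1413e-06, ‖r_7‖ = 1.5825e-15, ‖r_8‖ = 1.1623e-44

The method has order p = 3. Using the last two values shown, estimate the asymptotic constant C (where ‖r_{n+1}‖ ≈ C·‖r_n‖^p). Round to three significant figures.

C ≈ ‖r_8‖ / ‖r_7‖^3
  = 1.1623e-44 / (1.5825e-15)^3
  = 1.1623e-44 / 3.96306e-45 ≈ 2.9328

2.93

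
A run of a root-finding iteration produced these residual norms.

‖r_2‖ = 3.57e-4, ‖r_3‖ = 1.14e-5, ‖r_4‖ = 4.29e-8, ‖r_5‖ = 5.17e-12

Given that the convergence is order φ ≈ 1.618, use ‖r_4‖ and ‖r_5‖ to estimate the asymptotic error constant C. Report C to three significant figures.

4.31

C ≈ ‖r_5‖ / ‖r_4‖^1.618
  = 5.17e-12 / (4.29e-8)^1.618
  = 5.17e-12 / 1.20037e-12 ≈ 4.307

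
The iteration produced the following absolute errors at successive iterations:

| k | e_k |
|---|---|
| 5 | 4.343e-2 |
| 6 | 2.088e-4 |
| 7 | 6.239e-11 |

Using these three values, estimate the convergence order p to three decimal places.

p ≈ ln(e_7/e_6) / ln(e_6/e_5)
  = ln(6.239e-11/2.088e-4) / ln(2.088e-4/4.343e-2)
  = ln(2.98803e-07) / ln(0.00480774)
  = -15.023481 / -5.337528 ≈ 2.814689

2.815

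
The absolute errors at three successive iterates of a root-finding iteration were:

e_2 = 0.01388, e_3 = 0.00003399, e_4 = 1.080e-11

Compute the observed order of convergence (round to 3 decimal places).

p ≈ ln(e_4/e_3) / ln(e_3/e_2)
  = ln(1.080e-11/0.00003399) / ln(0.00003399/0.01388)
  = ln(3.17741e-07) / ln(0.00244885)
  = -14.962029 / -6.012137 ≈ 2.488637

2.489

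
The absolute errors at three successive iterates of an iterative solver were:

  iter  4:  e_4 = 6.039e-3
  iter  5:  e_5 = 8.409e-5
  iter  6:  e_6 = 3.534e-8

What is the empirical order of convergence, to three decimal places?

p ≈ ln(e_6/e_5) / ln(e_5/e_4)
  = ln(3.534e-8/8.409e-5) / ln(8.409e-5/6.039e-3)
  = ln(0.000420264) / ln(0.0139245)
  = -7.774627 / -4.274105 ≈ 1.819007

1.819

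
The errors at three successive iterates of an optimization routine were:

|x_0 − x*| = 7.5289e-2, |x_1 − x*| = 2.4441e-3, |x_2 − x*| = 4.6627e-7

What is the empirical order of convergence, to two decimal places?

p ≈ ln(|x_2 − x*|/|x_1 − x*|) / ln(|x_1 − x*|/|x_0 − x*|)
  = ln(4.6627e-7/2.4441e-3) / ln(2.4441e-3/7.5289e-2)
  = ln(0.000190774) / ln(0.0324629)
  = -8.56442 / -3.42766 ≈ 2.49862

2.50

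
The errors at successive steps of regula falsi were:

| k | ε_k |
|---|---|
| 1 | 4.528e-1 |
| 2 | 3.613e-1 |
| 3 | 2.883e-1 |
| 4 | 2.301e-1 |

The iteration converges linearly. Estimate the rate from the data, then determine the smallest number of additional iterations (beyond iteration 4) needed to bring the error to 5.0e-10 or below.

Rate ρ ≈ ε_4/ε_3 = 2.301e-1/2.883e-1 = 0.7981.
After j more steps, ε_{4+j} ≈ 2.301e-1·ρ^j; need ρ^j ≤ 5.0e-10/2.301e-1 = 2.17297e-09.
j ≥ ln(2.17297e-09)/ln(0.7981) = -19.9472/-0.22552 = 88.450.
So 89 more iterations are needed.

89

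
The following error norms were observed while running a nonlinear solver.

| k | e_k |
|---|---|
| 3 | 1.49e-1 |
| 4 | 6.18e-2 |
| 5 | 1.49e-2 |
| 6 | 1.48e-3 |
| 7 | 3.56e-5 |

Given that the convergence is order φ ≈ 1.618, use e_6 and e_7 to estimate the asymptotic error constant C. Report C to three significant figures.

C ≈ e_7 / e_6^1.618
  = 3.56e-5 / (1.48e-3)^1.618
  = 3.56e-5 / 2.63927e-05 ≈ 1.3489

1.35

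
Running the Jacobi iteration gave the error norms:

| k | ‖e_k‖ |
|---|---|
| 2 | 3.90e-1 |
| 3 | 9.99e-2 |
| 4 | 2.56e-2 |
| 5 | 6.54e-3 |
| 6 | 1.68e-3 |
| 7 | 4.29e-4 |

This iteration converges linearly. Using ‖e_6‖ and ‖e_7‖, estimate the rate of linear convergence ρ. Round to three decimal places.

ρ ≈ ‖e_7‖/‖e_6‖ = 4.29e-4/1.68e-3 = 0.25536

0.255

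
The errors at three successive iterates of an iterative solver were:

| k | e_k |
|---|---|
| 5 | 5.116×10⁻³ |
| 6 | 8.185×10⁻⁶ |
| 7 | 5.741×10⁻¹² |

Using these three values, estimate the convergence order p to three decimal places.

p ≈ ln(e_7/e_6) / ln(e_6/e_5)
  = ln(5.741×10⁻¹²/8.185×10⁻⁶) / ln(8.185×10⁻⁶/5.116×10⁻³)
  = ln(7.01405e-07) / ln(0.00159988)
  = -14.170180 / -6.437827 ≈ 2.201081

2.201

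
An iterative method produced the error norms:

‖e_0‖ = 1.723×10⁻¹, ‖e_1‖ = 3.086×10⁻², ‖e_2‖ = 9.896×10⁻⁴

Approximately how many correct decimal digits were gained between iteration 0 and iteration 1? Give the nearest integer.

1

Digits gained ≈ log₁₀(‖e_0‖/‖e_1‖) = log₁₀(1.723×10⁻¹/3.086×10⁻²) = log₁₀(5.58328) ≈ 0.747.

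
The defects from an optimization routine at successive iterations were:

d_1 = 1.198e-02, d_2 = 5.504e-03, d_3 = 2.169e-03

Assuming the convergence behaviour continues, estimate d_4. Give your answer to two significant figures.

7.1e-4

First estimate the order: p ≈ ln(d_3/d_2) / ln(d_2/d_1) = ln(2.169e-03/5.504e-03)/ln(5.504e-03/1.198e-02) = ln(0.394077)/ln(0.459432) ≈ 1.1973.
Then d_4 ≈ d_3·(d_3/d_2)^p = 2.169e-03·(0.394077)^1.1973 = 2.169e-03·0.327936 ≈ 0.0007113.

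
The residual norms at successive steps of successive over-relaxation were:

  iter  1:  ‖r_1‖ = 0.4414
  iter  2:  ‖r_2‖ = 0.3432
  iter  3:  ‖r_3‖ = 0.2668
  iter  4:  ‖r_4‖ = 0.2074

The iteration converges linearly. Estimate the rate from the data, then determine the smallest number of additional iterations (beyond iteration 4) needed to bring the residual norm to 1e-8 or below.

Rate ρ ≈ ‖r_4‖/‖r_3‖ = 0.2074/0.2668 = 0.7774.
After j more steps, ‖r_{4+j}‖ ≈ 0.2074·ρ^j; need ρ^j ≤ 1e-8/0.2074 = 4.8216e-08.
j ≥ ln(4.8216e-08)/ln(0.7774) = -16.8476/-0.25180 = 66.909.
So 67 more iterations are needed.

67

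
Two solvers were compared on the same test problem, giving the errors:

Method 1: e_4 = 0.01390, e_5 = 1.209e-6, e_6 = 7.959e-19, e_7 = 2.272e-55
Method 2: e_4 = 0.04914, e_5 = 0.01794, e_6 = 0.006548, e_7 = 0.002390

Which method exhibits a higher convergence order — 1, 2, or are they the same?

Method 1: p ≈ ln(2.272e-55/7.959e-19)/ln(7.959e-19/1.209e-6) ≈ 3.00.
Method 2: p ≈ ln(0.002390/0.006548)/ln(0.006548/0.01794) ≈ 1.00.
Method 1 has the higher order (≈3.0 vs ≈1.0).

1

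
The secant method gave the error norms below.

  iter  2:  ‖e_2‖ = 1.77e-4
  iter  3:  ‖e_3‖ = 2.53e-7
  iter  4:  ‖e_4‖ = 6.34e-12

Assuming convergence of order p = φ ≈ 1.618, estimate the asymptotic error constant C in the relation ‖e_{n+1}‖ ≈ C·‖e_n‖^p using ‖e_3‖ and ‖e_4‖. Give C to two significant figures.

C ≈ ‖e_4‖ / ‖e_3‖^1.618
  = 6.34e-12 / (2.53e-7)^1.618
  = 6.34e-12 / 2.11958e-11 ≈ 0.29912

0.30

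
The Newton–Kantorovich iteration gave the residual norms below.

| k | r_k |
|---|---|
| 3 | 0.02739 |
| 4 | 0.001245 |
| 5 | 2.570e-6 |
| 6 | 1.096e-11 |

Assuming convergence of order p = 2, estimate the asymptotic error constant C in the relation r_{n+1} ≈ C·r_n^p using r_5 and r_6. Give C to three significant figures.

C ≈ r_6 / r_5^2
  = 1.096e-11 / (2.570e-6)^2
  = 1.096e-11 / 6.6049e-12 ≈ 1.6594

1.66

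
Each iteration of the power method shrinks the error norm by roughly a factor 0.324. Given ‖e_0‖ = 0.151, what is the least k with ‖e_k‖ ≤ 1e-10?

After k steps, ‖e_k‖ ≈ 0.151·0.324^k.
Need 0.324^k ≤ 1e-10/0.151 = 6.62252e-10.
k ≥ ln(6.62252e-10)/ln(0.324) = -21.1354/-1.12701 = 18.754.
Smallest integer k = 19.

19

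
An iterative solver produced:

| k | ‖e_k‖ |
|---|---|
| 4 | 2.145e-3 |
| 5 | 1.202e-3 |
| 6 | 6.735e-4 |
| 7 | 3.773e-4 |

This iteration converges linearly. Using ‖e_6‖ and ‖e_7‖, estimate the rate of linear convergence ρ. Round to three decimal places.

ρ ≈ ‖e_7‖/‖e_6‖ = 3.773e-4/6.735e-4 = 0.56021

0.560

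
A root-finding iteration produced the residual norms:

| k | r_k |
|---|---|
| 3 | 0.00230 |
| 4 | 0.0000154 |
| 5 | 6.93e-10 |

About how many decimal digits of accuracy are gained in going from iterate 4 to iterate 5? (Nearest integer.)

Digits gained ≈ log₁₀(r_4/r_5) = log₁₀(0.0000154/6.93e-10) = log₁₀(22222.2) ≈ 4.347.

4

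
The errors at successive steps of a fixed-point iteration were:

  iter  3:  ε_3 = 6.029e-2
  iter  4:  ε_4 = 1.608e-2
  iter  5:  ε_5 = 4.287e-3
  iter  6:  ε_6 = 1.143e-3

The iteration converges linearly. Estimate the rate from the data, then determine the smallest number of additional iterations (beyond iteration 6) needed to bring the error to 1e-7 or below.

Rate ρ ≈ ε_6/ε_5 = 1.143e-3/4.287e-3 = 0.2666.
After j more steps, ε_{6+j} ≈ 1.143e-3·ρ^j; need ρ^j ≤ 1e-7/1.143e-3 = 8.74891e-05.
j ≥ ln(8.74891e-05)/ln(0.2666) = -9.3440/-1.32201 = 7.068.
So 8 more iterations are needed.

8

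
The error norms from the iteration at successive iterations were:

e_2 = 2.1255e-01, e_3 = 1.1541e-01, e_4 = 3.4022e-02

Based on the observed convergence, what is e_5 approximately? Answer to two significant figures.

3.0e-3

First estimate the order: p ≈ ln(e_4/e_3) / ln(e_3/e_2) = ln(3.4022e-02/1.1541e-01)/ln(1.1541e-01/2.1255e-01) = ln(0.294792)/ln(0.542978) ≈ 2.0002.
Then e_5 ≈ e_4·(e_4/e_3)^p = 3.4022e-02·(0.294792)^2.0002 = 3.4022e-02·0.0868811 ≈ 0.002956.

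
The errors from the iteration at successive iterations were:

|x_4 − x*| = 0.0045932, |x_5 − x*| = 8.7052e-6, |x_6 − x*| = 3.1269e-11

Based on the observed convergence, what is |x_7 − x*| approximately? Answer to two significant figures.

4.0e-22

First estimate the order: p ≈ ln(|x_6 − x*|/|x_5 − x*|) / ln(|x_5 − x*|/|x_4 − x*|) = ln(3.1269e-11/8.7052e-6)/ln(8.7052e-6/0.0045932) = ln(3.59199e-06)/ln(0.00189524) ≈ 2.0000.
Then |x_7 − x*| ≈ |x_6 − x*|·(|x_6 − x*|/|x_5 − x*|)^p = 3.1269e-11·(3.59199e-06)^2.0000 = 3.1269e-11·1.29024e-11 ≈ 4.034e-22.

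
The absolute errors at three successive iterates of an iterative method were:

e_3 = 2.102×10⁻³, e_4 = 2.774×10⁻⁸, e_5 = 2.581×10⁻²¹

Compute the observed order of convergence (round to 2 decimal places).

2.67

p ≈ ln(e_5/e_4) / ln(e_4/e_3)
  = ln(2.581×10⁻²¹/2.774×10⁻⁸) / ln(2.774×10⁻⁸/2.102×10⁻³)
  = ln(9.30425e-14) / ln(1.3197e-05)
  = -30.00572 / -11.23552 ≈ 2.67061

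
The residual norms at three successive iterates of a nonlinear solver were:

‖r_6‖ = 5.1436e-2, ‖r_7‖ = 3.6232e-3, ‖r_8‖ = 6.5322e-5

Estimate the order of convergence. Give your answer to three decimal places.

1.514

p ≈ ln(‖r_8‖/‖r_7‖) / ln(‖r_7‖/‖r_6‖)
  = ln(6.5322e-5/3.6232e-3) / ln(3.6232e-3/5.1436e-2)
  = ln(0.0180288) / ln(0.0704409)
  = -4.015785 / -2.652981 ≈ 1.513688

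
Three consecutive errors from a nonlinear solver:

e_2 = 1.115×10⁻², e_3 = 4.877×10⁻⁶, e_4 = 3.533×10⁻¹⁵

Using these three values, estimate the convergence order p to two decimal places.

p ≈ ln(e_4/e_3) / ln(e_3/e_2)
  = ln(3.533×10⁻¹⁵/4.877×10⁻⁶) / ln(4.877×10⁻⁶/1.115×10⁻²)
  = ln(7.24421e-10) / ln(0.000437399)
  = -21.04565 / -7.73466 ≈ 2.72095

2.72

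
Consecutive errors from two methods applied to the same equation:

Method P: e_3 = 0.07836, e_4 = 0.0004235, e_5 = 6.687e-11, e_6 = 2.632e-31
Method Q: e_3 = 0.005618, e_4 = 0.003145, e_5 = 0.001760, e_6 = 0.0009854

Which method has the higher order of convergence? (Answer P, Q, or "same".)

P

Method P: p ≈ ln(2.632e-31/6.687e-11)/ln(6.687e-11/0.0004235) ≈ 3.00.
Method Q: p ≈ ln(0.0009854/0.001760)/ln(0.001760/0.003145) ≈ 1.00.
Method P has the higher order (≈3.0 vs ≈1.0).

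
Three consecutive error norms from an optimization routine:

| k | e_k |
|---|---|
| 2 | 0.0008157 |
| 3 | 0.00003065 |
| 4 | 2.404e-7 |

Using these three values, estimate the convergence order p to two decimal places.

p ≈ ln(e_4/e_3) / ln(e_3/e_2)
  = ln(2.404e-7/0.00003065) / ln(0.00003065/0.0008157)
  = ln(0.00784339) / ln(0.0375751)
  = -4.84808 / -3.28141 ≈ 1.47744

1.48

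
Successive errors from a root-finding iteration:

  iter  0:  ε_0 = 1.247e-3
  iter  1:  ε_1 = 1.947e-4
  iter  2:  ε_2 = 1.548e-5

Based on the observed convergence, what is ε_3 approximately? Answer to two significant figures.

First estimate the order: p ≈ ln(ε_2/ε_1) / ln(ε_1/ε_0) = ln(1.548e-5/1.947e-4)/ln(1.947e-4/1.247e-3) = ln(0.0795069)/ln(0.156135) ≈ 1.3634.
Then ε_3 ≈ ε_2·(ε_2/ε_1)^p = 1.548e-5·(0.0795069)^1.3634 = 1.548e-5·0.031682 ≈ 4.904e-07.

4.9e-7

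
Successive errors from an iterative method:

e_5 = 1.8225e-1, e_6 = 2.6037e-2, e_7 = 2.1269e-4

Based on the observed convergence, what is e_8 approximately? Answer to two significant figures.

1.5e-9

First estimate the order: p ≈ ln(e_7/e_6) / ln(e_6/e_5) = ln(2.1269e-4/2.6037e-2)/ln(2.6037e-2/1.8225e-1) = ln(0.00816876)/ln(0.142864) ≈ 2.4706.
Then e_8 ≈ e_7·(e_7/e_6)^p = 2.1269e-4·(0.00816876)^2.4706 = 2.1269e-4·6.94661e-06 ≈ 1.477e-09.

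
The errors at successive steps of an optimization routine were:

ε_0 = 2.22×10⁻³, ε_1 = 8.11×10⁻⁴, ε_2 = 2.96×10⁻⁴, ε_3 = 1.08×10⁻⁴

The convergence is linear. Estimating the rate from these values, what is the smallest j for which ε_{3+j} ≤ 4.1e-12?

17

Rate ρ ≈ ε_3/ε_2 = 1.08×10⁻⁴/2.96×10⁻⁴ = 0.3649.
After j more steps, ε_{3+j} ≈ 1.08×10⁻⁴·ρ^j; need ρ^j ≤ 4.1e-12/1.08×10⁻⁴ = 3.7963e-08.
j ≥ ln(3.7963e-08)/ln(0.3649) = -17.0867/-1.00813 = 16.949.
So 17 more iterations are needed.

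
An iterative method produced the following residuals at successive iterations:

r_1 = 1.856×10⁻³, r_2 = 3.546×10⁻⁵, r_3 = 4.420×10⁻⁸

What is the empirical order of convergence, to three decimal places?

p ≈ ln(r_3/r_2) / ln(r_2/r_1)
  = ln(4.420×10⁻⁸/3.546×10⁻⁵) / ln(3.546×10⁻⁵/1.856×10⁻³)
  = ln(0.00124647) / ln(0.0191056)
  = -6.687440 / -3.957774 ≈ 1.689697

1.690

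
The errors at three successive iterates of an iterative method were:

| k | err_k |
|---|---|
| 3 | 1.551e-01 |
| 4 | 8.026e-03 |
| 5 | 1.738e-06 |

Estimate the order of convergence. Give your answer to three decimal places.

2.849

p ≈ ln(err_5/err_4) / ln(err_4/err_3)
  = ln(1.738e-06/8.026e-03) / ln(8.026e-03/1.551e-01)
  = ln(0.000216546) / ln(0.0517473)
  = -8.437708 / -2.961383 ≈ 2.849246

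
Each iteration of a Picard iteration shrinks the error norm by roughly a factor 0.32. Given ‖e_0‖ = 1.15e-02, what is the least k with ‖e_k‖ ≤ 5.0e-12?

19

After k steps, ‖e_k‖ ≈ 1.15e-02·0.32^k.
Need 0.32^k ≤ 5.0e-12/1.15e-02 = 4.34783e-10.
k ≥ ln(4.34783e-10)/ln(0.32) = -21.5562/-1.13943 = 18.918.
Smallest integer k = 19.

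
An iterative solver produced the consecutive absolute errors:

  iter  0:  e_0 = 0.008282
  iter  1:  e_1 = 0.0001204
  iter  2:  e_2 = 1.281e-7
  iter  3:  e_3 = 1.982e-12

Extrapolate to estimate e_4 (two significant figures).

First estimate the order: p ≈ ln(e_3/e_2) / ln(e_2/e_1) = ln(1.982e-12/1.281e-7)/ln(1.281e-7/0.0001204) = ln(1.54723e-05)/ln(0.00106395) ≈ 1.6180.
Then e_4 ≈ e_3·(e_3/e_2)^p = 1.982e-12·(1.54723e-05)^1.6180 = 1.982e-12·1.64702e-08 ≈ 3.264e-20.

3.3e-20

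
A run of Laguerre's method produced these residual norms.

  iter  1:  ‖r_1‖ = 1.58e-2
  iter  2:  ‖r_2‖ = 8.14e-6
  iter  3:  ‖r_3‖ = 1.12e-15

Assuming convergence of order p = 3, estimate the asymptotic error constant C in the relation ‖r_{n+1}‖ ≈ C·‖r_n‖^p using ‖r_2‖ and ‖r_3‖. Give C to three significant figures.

2.08

C ≈ ‖r_3‖ / ‖r_2‖^3
  = 1.12e-15 / (8.14e-6)^3
  = 1.12e-15 / 5.39353e-16 ≈ 2.0766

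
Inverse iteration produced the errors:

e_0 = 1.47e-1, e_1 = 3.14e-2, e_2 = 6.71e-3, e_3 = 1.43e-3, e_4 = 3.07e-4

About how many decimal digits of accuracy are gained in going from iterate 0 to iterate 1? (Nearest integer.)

Digits gained ≈ log₁₀(e_0/e_1) = log₁₀(1.47e-1/3.14e-2) = log₁₀(4.68153) ≈ 0.670.

1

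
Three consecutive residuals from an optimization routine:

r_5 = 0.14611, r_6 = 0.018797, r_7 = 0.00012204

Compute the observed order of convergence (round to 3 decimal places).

2.456

p ≈ ln(r_7/r_6) / ln(r_6/r_5)
  = ln(0.00012204/0.018797) / ln(0.018797/0.14611)
  = ln(0.00649253) / ln(0.12865)
  = -5.037103 / -2.050660 ≈ 2.456333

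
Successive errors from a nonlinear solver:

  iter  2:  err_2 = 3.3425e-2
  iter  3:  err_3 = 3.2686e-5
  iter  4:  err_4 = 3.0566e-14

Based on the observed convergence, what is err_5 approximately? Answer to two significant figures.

First estimate the order: p ≈ ln(err_4/err_3) / ln(err_3/err_2) = ln(3.0566e-14/3.2686e-5)/ln(3.2686e-5/3.3425e-2) = ln(9.3514e-10)/ln(0.000977891) ≈ 3.0000.
Then err_5 ≈ err_4·(err_4/err_3)^p = 3.0566e-14·(9.3514e-10)^3.0000 = 3.0566e-14·8.17768e-28 ≈ 2.5e-41.

2.5e-41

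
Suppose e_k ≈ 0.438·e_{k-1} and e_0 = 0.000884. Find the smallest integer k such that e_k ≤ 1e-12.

After k steps, e_k ≈ 0.000884·0.438^k.
Need 0.438^k ≤ 1e-12/0.000884 = 1.13122e-09.
k ≥ ln(1.13122e-09)/ln(0.438) = -20.6000/-0.82554 = 24.953.
Smallest integer k = 25.

25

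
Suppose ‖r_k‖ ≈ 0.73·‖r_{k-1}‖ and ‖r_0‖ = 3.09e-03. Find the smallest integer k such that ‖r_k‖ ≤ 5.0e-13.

72

After k steps, ‖r_k‖ ≈ 3.09e-03·0.73^k.
Need 0.73^k ≤ 5.0e-13/3.09e-03 = 1.61812e-10.
k ≥ ln(1.61812e-10)/ln(0.73) = -22.5446/-0.31471 = 71.636.
Smallest integer k = 72.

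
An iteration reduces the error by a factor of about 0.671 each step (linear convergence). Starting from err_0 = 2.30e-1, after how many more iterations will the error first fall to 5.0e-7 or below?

After k steps, err_k ≈ 2.30e-1·0.671^k.
Need 0.671^k ≤ 5.0e-7/2.30e-1 = 2.17391e-06.
k ≥ ln(2.17391e-06)/ln(0.671) = -13.0390/-0.39899 = 32.680.
Smallest integer k = 33.

33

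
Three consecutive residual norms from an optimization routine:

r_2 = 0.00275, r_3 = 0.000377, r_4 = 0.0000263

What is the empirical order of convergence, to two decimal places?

p ≈ ln(r_4/r_3) / ln(r_3/r_2)
  = ln(0.0000263/0.000377) / ln(0.000377/0.00275)
  = ln(0.0697613) / ln(0.137091)
  = -2.66268 / -1.98711 ≈ 1.33998

1.34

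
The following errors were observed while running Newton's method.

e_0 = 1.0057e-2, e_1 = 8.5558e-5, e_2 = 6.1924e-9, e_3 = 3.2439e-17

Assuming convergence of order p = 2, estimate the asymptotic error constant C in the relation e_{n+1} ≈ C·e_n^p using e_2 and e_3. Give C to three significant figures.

0.846

C ≈ e_3 / e_2^2
  = 3.2439e-17 / (6.1924e-9)^2
  = 3.2439e-17 / 3.83458e-17 ≈ 0.84596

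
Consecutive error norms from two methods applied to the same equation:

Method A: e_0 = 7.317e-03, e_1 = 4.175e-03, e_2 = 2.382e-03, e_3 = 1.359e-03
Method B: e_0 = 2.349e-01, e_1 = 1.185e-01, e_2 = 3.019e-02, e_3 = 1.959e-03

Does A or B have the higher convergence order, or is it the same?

B

Method A: p ≈ ln(1.359e-03/2.382e-03)/ln(2.382e-03/4.175e-03) ≈ 1.00.
Method B: p ≈ ln(1.959e-03/3.019e-02)/ln(3.019e-02/1.185e-01) ≈ 2.00.
Method B has the higher order (≈2.0 vs ≈1.0).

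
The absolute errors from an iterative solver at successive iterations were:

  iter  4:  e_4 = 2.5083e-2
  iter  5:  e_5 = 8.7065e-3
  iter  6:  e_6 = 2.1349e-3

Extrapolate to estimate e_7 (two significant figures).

First estimate the order: p ≈ ln(e_6/e_5) / ln(e_5/e_4) = ln(2.1349e-3/8.7065e-3)/ln(8.7065e-3/2.5083e-2) = ln(0.245208)/ln(0.347108) ≈ 1.3284.
Then e_7 ≈ e_6·(e_6/e_5)^p = 2.1349e-3·(0.245208)^1.3284 = 2.1349e-3·0.154546 ≈ 0.0003299.

3.3e-4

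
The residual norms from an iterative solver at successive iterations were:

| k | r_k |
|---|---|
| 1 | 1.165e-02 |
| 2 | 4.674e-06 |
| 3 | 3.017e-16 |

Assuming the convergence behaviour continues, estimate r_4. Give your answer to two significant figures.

8.1e-47

First estimate the order: p ≈ ln(r_3/r_2) / ln(r_2/r_1) = ln(3.017e-16/4.674e-06)/ln(4.674e-06/1.165e-02) = ln(6.45486e-11)/ln(0.000401202) ≈ 3.0001.
Then r_4 ≈ r_3·(r_3/r_2)^p = 3.017e-16·(6.45486e-11)^3.0001 = 3.017e-16·2.68313e-31 ≈ 8.095e-47.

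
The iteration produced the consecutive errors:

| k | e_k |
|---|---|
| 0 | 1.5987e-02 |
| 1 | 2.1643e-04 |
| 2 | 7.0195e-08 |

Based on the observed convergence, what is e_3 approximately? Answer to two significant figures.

First estimate the order: p ≈ ln(e_2/e_1) / ln(e_1/e_0) = ln(7.0195e-08/2.1643e-04)/ln(2.1643e-04/1.5987e-02) = ln(0.000324331)/ln(0.0135379) ≈ 1.8673.
Then e_3 ≈ e_2·(e_2/e_1)^p = 7.0195e-08·(0.000324331)^1.8673 = 7.0195e-08·3.0547e-07 ≈ 2.144e-14.

2.1e-14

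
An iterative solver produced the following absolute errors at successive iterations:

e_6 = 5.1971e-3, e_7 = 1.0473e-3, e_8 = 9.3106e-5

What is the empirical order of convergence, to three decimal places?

p ≈ ln(e_8/e_7) / ln(e_7/e_6)
  = ln(9.3106e-5/1.0473e-3) / ln(1.0473e-3/5.1971e-3)
  = ln(0.088901) / ln(0.201516)
  = -2.420232 / -1.601886 ≈ 1.510864

1.511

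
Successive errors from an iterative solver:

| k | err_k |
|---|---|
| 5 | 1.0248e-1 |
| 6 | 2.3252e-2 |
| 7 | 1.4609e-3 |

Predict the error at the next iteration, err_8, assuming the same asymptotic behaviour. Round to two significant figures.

8.4e-6

First estimate the order: p ≈ ln(err_7/err_6) / ln(err_6/err_5) = ln(1.4609e-3/2.3252e-2)/ln(2.3252e-2/1.0248e-1) = ln(0.062829)/ln(0.226893) ≈ 1.8657.
Then err_8 ≈ err_7·(err_7/err_6)^p = 1.4609e-3·(0.062829)^1.8657 = 1.4609e-3·0.00572437 ≈ 8.363e-06.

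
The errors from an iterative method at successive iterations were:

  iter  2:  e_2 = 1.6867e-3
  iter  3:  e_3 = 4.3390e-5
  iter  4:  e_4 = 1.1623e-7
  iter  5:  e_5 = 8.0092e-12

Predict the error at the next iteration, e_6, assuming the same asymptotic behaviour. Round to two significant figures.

1.5e-18

First estimate the order: p ≈ ln(e_5/e_4) / ln(e_4/e_3) = ln(8.0092e-12/1.1623e-7)/ln(1.1623e-7/4.3390e-5) = ln(6.89082e-05)/ln(0.00267873) ≈ 1.6180.
Then e_6 ≈ e_5·(e_5/e_4)^p = 8.0092e-12·(6.89082e-05)^1.6180 = 8.0092e-12·1.84639e-07 ≈ 1.479e-18.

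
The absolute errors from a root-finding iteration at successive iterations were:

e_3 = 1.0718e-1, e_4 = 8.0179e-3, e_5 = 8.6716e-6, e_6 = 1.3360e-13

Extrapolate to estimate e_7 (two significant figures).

First estimate the order: p ≈ ln(e_6/e_5) / ln(e_5/e_4) = ln(1.3360e-13/8.6716e-6)/ln(8.6716e-6/8.0179e-3) = ln(1.54066e-08)/ln(0.00108153) ≈ 2.6340.
Then e_7 ≈ e_6·(e_6/e_5)^p = 1.3360e-13·(1.54066e-08)^2.6340 = 1.3360e-13·2.64496e-21 ≈ 3.534e-34.

3.5e-34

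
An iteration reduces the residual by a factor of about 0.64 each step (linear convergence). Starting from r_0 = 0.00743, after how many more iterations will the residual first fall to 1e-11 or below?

46

After k steps, r_k ≈ 0.00743·0.64^k.
Need 0.64^k ≤ 1e-11/0.00743 = 1.3459e-09.
k ≥ ln(1.3459e-09)/ln(0.64) = -20.4262/-0.44629 = 45.769.
Smallest integer k = 46.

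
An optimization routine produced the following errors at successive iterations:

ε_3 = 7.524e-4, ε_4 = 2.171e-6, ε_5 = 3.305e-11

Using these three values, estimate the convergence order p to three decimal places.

p ≈ ln(ε_5/ε_4) / ln(ε_4/ε_3)
  = ln(3.305e-11/2.171e-6) / ln(2.171e-6/7.524e-4)
  = ln(1.52234e-05) / ln(0.00288543)
  = -11.092677 / -5.848081 ≈ 1.896806

1.897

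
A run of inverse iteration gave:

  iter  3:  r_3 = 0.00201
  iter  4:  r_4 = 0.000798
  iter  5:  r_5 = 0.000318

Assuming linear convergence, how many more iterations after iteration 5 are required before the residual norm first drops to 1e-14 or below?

27

Rate ρ ≈ r_5/r_4 = 0.000318/0.000798 = 0.3985.
After j more steps, r_{5+j} ≈ 0.000318·ρ^j; need ρ^j ≤ 1e-14/0.000318 = 3.14465e-11.
j ≥ ln(3.14465e-11)/ln(0.3985) = -24.1827/-0.92005 = 26.284.
So 27 more iterations are needed.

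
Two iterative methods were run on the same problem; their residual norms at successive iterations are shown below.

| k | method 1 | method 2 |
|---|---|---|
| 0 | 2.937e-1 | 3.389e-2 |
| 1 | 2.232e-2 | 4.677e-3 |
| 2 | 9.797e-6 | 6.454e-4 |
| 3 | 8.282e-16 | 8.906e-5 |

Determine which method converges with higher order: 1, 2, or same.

1

Method 1: p ≈ ln(8.282e-16/9.797e-6)/ln(9.797e-6/2.232e-2) ≈ 3.00.
Method 2: p ≈ ln(8.906e-5/6.454e-4)/ln(6.454e-4/4.677e-3) ≈ 1.00.
Method 1 has the higher order (≈3.0 vs ≈1.0).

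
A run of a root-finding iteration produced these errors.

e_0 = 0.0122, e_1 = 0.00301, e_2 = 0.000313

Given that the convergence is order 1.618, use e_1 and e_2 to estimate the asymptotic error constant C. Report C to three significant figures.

C ≈ e_2 / e_1^1.618
  = 0.000313 / (0.00301)^1.618
  = 0.000313 / 8.32378e-05 ≈ 3.7603

3.76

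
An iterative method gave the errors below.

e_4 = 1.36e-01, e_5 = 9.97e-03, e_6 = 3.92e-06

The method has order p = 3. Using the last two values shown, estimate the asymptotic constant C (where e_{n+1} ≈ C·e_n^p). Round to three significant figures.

C ≈ e_6 / e_5^3
  = 3.92e-06 / (9.97e-03)^3
  = 3.92e-06 / 9.91027e-07 ≈ 3.9555

3.96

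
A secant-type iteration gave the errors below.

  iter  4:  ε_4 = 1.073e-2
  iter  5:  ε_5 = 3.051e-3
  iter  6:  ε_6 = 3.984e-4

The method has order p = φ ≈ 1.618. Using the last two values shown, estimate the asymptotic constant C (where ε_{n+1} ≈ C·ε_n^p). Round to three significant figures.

4.68

C ≈ ε_6 / ε_5^1.618
  = 3.984e-4 / (3.051e-3)^1.618
  = 3.984e-4 / 8.508e-05 ≈ 4.6827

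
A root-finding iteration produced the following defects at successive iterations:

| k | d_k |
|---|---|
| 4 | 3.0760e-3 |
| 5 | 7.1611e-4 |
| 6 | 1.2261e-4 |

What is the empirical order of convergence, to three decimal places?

p ≈ ln(d_6/d_5) / ln(d_5/d_4)
  = ln(1.2261e-4/7.1611e-4) / ln(7.1611e-4/3.0760e-3)
  = ln(0.171217) / ln(0.232806)
  = -1.764824 / -1.457550 ≈ 1.210815

1.211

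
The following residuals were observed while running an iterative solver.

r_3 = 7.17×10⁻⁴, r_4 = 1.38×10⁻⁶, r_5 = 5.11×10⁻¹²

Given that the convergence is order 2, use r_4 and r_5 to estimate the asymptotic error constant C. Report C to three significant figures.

C ≈ r_5 / r_4^2
  = 5.11×10⁻¹² / (1.38×10⁻⁶)^2
  = 5.11×10⁻¹² / 1.9044e-12 ≈ 2.6833

2.68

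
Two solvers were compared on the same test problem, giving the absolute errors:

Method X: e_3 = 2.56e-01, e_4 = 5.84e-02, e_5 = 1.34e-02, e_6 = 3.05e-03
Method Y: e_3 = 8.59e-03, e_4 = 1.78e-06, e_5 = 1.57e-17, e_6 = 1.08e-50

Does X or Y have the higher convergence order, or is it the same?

Method X: p ≈ ln(3.05e-03/1.34e-02)/ln(1.34e-02/5.84e-02) ≈ 1.01.
Method Y: p ≈ ln(1.08e-50/1.57e-17)/ln(1.57e-17/1.78e-06) ≈ 3.00.
Method Y has the higher order (≈3.0 vs ≈1.0).

Y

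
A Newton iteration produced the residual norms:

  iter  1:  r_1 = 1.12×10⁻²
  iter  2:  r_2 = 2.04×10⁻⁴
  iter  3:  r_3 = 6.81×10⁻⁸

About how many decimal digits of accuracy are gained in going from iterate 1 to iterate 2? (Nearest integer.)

2

Digits gained ≈ log₁₀(r_1/r_2) = log₁₀(1.12×10⁻²/2.04×10⁻⁴) = log₁₀(54.902) ≈ 1.740.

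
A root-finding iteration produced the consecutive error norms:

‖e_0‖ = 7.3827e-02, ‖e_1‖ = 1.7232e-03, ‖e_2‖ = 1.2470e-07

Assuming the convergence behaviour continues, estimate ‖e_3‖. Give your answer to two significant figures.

3.9e-18

First estimate the order: p ≈ ln(‖e_2‖/‖e_1‖) / ln(‖e_1‖/‖e_0‖) = ln(1.2470e-07/1.7232e-03)/ln(1.7232e-03/7.3827e-02) = ln(7.23654e-05)/ln(0.0233411) ≈ 2.5372.
Then ‖e_3‖ ≈ ‖e_2‖·(‖e_2‖/‖e_1‖)^p = 1.2470e-07·(7.23654e-05)^2.5372 = 1.2470e-07·3.12465e-11 ≈ 3.896e-18.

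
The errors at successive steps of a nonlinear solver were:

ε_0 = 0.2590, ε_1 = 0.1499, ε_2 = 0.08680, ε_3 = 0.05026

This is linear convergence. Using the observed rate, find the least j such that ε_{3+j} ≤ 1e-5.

16

Rate ρ ≈ ε_3/ε_2 = 0.05026/0.08680 = 0.5790.
After j more steps, ε_{3+j} ≈ 0.05026·ρ^j; need ρ^j ≤ 1e-5/0.05026 = 0.000198965.
j ≥ ln(0.000198965)/ln(0.5790) = -8.5224/-0.54645 = 15.596.
So 16 more iterations are needed.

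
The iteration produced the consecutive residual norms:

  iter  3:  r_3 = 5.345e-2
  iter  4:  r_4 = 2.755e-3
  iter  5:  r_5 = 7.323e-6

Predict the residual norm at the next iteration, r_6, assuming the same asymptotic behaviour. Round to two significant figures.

5.2e-11

First estimate the order: p ≈ ln(r_5/r_4) / ln(r_4/r_3) = ln(7.323e-6/2.755e-3)/ln(2.755e-3/5.345e-2) = ln(0.00265808)/ln(0.0515435) ≈ 1.9998.
Then r_6 ≈ r_5·(r_5/r_4)^p = 7.323e-6·(0.00265808)^1.9998 = 7.323e-6·7.07377e-06 ≈ 5.18e-11.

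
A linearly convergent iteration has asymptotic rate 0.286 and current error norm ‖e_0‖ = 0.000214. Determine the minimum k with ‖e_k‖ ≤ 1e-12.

After k steps, ‖e_k‖ ≈ 0.000214·0.286^k.
Need 0.286^k ≤ 1e-12/0.000214 = 4.6729e-09.
k ≥ ln(4.6729e-09)/ln(0.286) = -19.1815/-1.25176 = 15.324.
Smallest integer k = 16.

16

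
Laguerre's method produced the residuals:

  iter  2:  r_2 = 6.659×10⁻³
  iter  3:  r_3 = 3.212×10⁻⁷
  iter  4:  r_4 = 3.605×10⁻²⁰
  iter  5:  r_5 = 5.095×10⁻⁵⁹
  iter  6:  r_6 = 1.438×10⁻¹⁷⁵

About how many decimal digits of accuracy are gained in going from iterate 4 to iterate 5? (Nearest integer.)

39

Digits gained ≈ log₁₀(r_4/r_5) = log₁₀(3.605×10⁻²⁰/5.095×10⁻⁵⁹) = log₁₀(7.07556e+38) ≈ 38.850.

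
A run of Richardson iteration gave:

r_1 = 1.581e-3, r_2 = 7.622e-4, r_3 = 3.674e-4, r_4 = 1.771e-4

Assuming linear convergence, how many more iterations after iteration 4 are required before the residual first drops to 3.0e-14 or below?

31

Rate ρ ≈ r_4/r_3 = 1.771e-4/3.674e-4 = 0.4820.
After j more steps, r_{4+j} ≈ 1.771e-4·ρ^j; need ρ^j ≤ 3.0e-14/1.771e-4 = 1.69396e-10.
j ≥ ln(1.69396e-10)/ln(0.4820) = -22.4988/-0.72981 = 30.828.
So 31 more iterations are needed.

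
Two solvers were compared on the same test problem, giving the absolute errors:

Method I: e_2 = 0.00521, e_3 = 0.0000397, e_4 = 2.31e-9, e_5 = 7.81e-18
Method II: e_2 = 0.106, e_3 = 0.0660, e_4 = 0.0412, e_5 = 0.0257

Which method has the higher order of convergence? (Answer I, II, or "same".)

I

Method I: p ≈ ln(7.81e-18/2.31e-9)/ln(2.31e-9/0.0000397) ≈ 2.00.
Method II: p ≈ ln(0.0257/0.0412)/ln(0.0412/0.0660) ≈ 1.00.
Method I has the higher order (≈2.0 vs ≈1.0).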